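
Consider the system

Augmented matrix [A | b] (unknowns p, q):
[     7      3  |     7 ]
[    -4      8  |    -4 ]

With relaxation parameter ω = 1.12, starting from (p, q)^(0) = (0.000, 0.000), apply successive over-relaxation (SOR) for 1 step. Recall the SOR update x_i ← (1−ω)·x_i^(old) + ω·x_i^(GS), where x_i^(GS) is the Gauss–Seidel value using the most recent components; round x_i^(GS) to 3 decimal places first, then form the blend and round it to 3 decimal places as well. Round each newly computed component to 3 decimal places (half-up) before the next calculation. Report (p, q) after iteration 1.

(1.120, 0.067)

Iteration 1:
  p: GS value = (7 - (3)·0.000) / (7) = 1.000;  p ← (1−ω)·0.000 + ω·1.000 = 1.120
  q: GS value = (-4 - (-4)·1.120) / (8) = 0.060;  q ← (1−ω)·0.000 + ω·0.060 = 0.067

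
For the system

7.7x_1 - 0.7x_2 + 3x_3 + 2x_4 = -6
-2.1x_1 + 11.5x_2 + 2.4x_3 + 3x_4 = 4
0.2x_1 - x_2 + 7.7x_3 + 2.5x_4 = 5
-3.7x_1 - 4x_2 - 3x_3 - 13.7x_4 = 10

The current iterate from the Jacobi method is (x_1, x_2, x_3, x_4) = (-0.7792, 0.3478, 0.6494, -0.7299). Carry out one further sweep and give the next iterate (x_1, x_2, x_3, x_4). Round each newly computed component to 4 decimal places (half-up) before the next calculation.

One sweep:
  x_1 = (-6 - (-0.7)·0.3478 - (3)·0.6494 - (2)·-0.7299) / (7.7) = -0.8110
  x_2 = (4 - (-2.1)·-0.7792 - (2.4)·0.6494 - (3)·-0.7299) / (11.5) = 0.2604
  x_3 = (5 - (0.2)·-0.7792 - (-1)·0.3478 - (2.5)·-0.7299) / (7.7) = 0.9517
  x_4 = (10 - (-3.7)·-0.7792 - (-4)·0.3478 - (-3)·0.6494) / (-13.7) = -0.7632

(-0.8110, 0.2604, 0.9517, -0.7632)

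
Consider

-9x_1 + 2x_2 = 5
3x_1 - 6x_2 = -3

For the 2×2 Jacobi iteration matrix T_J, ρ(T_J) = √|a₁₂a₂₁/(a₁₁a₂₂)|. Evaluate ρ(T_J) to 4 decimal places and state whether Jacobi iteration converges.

a₁₂a₂₁/(a₁₁a₂₂) = (2)·(3) / ((-9)·(-6)) = 0.111111
ρ = √|0.111111| = √0.111111 = 0.3333
ρ < 1, so Jacobi converges

0.3333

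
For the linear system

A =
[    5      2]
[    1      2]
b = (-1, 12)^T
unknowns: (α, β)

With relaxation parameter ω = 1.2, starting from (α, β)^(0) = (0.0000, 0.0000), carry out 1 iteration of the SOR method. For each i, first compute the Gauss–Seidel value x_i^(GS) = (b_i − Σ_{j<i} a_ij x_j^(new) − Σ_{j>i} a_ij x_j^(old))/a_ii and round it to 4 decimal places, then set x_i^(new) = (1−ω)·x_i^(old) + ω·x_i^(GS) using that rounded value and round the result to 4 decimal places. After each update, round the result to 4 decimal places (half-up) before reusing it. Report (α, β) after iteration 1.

Iteration 1:
  α: GS value = (-1 - (2)·0.0000) / (5) = -0.2000;  α ← (1−ω)·0.0000 + ω·-0.2000 = -0.2400
  β: GS value = (12 - (1)·-0.2400) / (2) = 6.1200;  β ← (1−ω)·0.0000 + ω·6.1200 = 7.3440

(-0.2400, 7.3440)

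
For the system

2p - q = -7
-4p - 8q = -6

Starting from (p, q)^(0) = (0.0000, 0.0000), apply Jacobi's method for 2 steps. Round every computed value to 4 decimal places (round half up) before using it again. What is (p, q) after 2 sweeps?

(-3.1250, 2.5000)

Iteration 1:
  p = (-7 - (-1)·0.0000) / (2) = -3.5000
  q = (-6 - (-4)·0.0000) / (-8) = 0.7500
Iteration 2:
  p = (-7 - (-1)·0.7500) / (2) = -3.1250
  q = (-6 - (-4)·-3.5000) / (-8) = 2.5000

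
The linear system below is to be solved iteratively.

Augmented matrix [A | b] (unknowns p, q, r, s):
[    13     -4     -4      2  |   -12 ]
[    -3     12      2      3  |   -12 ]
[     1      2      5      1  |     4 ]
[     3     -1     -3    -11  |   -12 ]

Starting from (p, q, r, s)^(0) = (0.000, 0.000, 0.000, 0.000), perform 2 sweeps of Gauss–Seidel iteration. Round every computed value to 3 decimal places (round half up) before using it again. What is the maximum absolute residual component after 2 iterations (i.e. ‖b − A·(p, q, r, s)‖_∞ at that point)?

1.392

Iteration 1:
  p = (-12 - (-4)·0.000 - (-4)·0.000 - (2)·0.000) / (13) = -0.923
  q = (-12 - (-3)·-0.923 - (2)·0.000 - (3)·0.000) / (12) = -1.231
  r = (4 - (1)·-0.923 - (2)·-1.231 - (1)·0.000) / (5) = 1.477
  s = (-12 - (3)·-0.923 - (-1)·-1.231 - (-3)·1.477) / (-11) = 0.548
Iteration 2:
  p = (-12 - (-4)·-1.231 - (-4)·1.477 - (2)·0.548) / (13) = -0.932
  q = (-12 - (-3)·-0.932 - (2)·1.477 - (3)·0.548) / (12) = -1.616
  r = (4 - (1)·-0.932 - (2)·-1.616 - (1)·0.548) / (5) = 1.523
  s = (-12 - (3)·-0.932 - (-1)·-1.616 - (-3)·1.523) / (-11) = 0.568
Residual b − A·x = (-1.392, -0.154, -0.019, -0.003); ∞-norm = 1.392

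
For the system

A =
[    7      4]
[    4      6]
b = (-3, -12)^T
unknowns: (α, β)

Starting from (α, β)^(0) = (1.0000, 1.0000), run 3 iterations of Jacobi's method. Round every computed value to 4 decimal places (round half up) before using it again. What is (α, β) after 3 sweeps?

(0.3333, -2.7302)

Iteration 1:
  α = (-3 - (4)·1.0000) / (7) = -1.0000
  β = (-12 - (4)·1.0000) / (6) = -2.6667
Iteration 2:
  α = (-3 - (4)·-2.6667) / (7) = 1.0953
  β = (-12 - (4)·-1.0000) / (6) = -1.3333
Iteration 3:
  α = (-3 - (4)·-1.3333) / (7) = 0.3333
  β = (-12 - (4)·1.0953) / (6) = -2.7302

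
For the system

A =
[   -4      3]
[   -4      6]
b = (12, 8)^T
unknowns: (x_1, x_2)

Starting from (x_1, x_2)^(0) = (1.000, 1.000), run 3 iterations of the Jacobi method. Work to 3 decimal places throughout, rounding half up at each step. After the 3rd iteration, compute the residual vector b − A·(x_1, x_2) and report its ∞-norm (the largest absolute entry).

Iteration 1:
  x_1 = (12 - (3)·1.000) / (-4) = -2.250
  x_2 = (8 - (-4)·1.000) / (6) = 2.000
Iteration 2:
  x_1 = (12 - (3)·2.000) / (-4) = -1.500
  x_2 = (8 - (-4)·-2.250) / (6) = -0.167
Iteration 3:
  x_1 = (12 - (3)·-0.167) / (-4) = -3.125
  x_2 = (8 - (-4)·-1.500) / (6) = 0.333
Residual b − A·x = (-1.499, -6.498); ∞-norm = 6.498

6.498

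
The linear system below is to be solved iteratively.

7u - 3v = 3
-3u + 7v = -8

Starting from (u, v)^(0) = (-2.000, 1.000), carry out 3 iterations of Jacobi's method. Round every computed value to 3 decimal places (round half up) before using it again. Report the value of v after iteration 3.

Iteration 1:
  u = (3 - (-3)·1.000) / (7) = 0.857
  v = (-8 - (-3)·-2.000) / (7) = -2.000
Iteration 2:
  u = (3 - (-3)·-2.000) / (7) = -0.429
  v = (-8 - (-3)·0.857) / (7) = -0.776
Iteration 3:
  u = (3 - (-3)·-0.776) / (7) = 0.096
  v = (-8 - (-3)·-0.429) / (7) = -1.327

-1.327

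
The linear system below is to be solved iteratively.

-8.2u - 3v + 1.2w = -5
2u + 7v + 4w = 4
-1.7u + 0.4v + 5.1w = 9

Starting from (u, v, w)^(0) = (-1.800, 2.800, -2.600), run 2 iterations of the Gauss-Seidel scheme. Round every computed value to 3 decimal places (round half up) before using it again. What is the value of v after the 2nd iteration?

-0.174

Iteration 1:
  u = (-5 - (-3)·2.800 - (1.2)·-2.600) / (-8.2) = -0.795
  v = (4 - (2)·-0.795 - (4)·-2.600) / (7) = 2.284
  w = (9 - (-1.7)·-0.795 - (0.4)·2.284) / (5.1) = 1.321
Iteration 2:
  u = (-5 - (-3)·2.284 - (1.2)·1.321) / (-8.2) = -0.033
  v = (4 - (2)·-0.033 - (4)·1.321) / (7) = -0.174
  w = (9 - (-1.7)·-0.033 - (0.4)·-0.174) / (5.1) = 1.767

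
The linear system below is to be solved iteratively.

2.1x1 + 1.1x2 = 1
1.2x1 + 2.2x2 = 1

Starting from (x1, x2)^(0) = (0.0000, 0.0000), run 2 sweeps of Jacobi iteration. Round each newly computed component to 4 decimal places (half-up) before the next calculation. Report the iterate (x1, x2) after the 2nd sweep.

Iteration 1:
  x1 = (1 - (1.1)·0.0000) / (2.1) = 0.4762
  x2 = (1 - (1.2)·0.0000) / (2.2) = 0.4545
Iteration 2:
  x1 = (1 - (1.1)·0.4545) / (2.1) = 0.2381
  x2 = (1 - (1.2)·0.4762) / (2.2) = 0.1948

(0.2381, 0.1948)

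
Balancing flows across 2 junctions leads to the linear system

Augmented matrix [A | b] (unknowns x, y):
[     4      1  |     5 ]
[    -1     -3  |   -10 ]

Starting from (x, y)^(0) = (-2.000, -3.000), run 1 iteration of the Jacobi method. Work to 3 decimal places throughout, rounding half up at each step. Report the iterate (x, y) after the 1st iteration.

Iteration 1:
  x = (5 - (1)·-3.000) / (4) = 2.000
  y = (-10 - (-1)·-2.000) / (-3) = 4.000

(2.000, 4.000)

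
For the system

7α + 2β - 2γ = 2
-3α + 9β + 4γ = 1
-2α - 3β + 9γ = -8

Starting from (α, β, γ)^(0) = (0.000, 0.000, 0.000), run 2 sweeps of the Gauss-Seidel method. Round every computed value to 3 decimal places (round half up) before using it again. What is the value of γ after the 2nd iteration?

-0.736

Iteration 1:
  α = (2 - (2)·0.000 - (-2)·0.000) / (7) = 0.286
  β = (1 - (-3)·0.286 - (4)·0.000) / (9) = 0.206
  γ = (-8 - (-2)·0.286 - (-3)·0.206) / (9) = -0.757
Iteration 2:
  α = (2 - (2)·0.206 - (-2)·-0.757) / (7) = 0.011
  β = (1 - (-3)·0.011 - (4)·-0.757) / (9) = 0.451
  γ = (-8 - (-2)·0.011 - (-3)·0.451) / (9) = -0.736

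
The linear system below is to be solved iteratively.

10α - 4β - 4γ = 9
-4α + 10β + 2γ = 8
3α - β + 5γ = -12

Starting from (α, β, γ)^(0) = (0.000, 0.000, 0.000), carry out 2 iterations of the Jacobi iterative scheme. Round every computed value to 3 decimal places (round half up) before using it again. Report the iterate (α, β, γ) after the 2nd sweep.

Iteration 1:
  α = (9 - (-4)·0.000 - (-4)·0.000) / (10) = 0.900
  β = (8 - (-4)·0.000 - (2)·0.000) / (10) = 0.800
  γ = (-12 - (3)·0.000 - (-1)·0.000) / (5) = -2.400
Iteration 2:
  α = (9 - (-4)·0.800 - (-4)·-2.400) / (10) = 0.260
  β = (8 - (-4)·0.900 - (2)·-2.400) / (10) = 1.640
  γ = (-12 - (3)·0.900 - (-1)·0.800) / (5) = -2.780

(0.260, 1.640, -2.780)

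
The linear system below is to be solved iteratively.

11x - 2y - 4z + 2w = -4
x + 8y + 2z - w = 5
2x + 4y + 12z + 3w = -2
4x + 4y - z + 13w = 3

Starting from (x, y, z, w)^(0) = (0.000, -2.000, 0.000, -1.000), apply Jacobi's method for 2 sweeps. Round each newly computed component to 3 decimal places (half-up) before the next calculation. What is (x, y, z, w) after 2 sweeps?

Iteration 1:
  x = (-4 - (-2)·-2.000 - (-4)·0.000 - (2)·-1.000) / (11) = -0.545
  y = (5 - (1)·0.000 - (2)·0.000 - (-1)·-1.000) / (8) = 0.500
  z = (-2 - (2)·0.000 - (4)·-2.000 - (3)·-1.000) / (12) = 0.750
  w = (3 - (4)·0.000 - (4)·-2.000 - (-1)·0.000) / (13) = 0.846
Iteration 2:
  x = (-4 - (-2)·0.500 - (-4)·0.750 - (2)·0.846) / (11) = -0.154
  y = (5 - (1)·-0.545 - (2)·0.750 - (-1)·0.846) / (8) = 0.611
  z = (-2 - (2)·-0.545 - (4)·0.500 - (3)·0.846) / (12) = -0.454
  w = (3 - (4)·-0.545 - (4)·0.500 - (-1)·0.750) / (13) = 0.302

(-0.154, 0.611, -0.454, 0.302)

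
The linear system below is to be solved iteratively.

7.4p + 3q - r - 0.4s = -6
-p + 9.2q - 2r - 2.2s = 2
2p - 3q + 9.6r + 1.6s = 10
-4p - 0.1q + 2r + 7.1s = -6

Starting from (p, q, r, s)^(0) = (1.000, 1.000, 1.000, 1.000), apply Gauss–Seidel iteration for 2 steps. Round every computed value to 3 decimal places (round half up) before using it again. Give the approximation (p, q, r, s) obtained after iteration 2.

Iteration 1:
  p = (-6 - (3)·1.000 - (-1)·1.000 - (-0.4)·1.000) / (7.4) = -1.027
  q = (2 - (-1)·-1.027 - (-2)·1.000 - (-2.2)·1.000) / (9.2) = 0.562
  r = (10 - (2)·-1.027 - (-3)·0.562 - (1.6)·1.000) / (9.6) = 1.265
  s = (-6 - (-4)·-1.027 - (-0.1)·0.562 - (2)·1.265) / (7.1) = -1.772
Iteration 2:
  p = (-6 - (3)·0.562 - (-1)·1.265 - (-0.4)·-1.772) / (7.4) = -0.963
  q = (2 - (-1)·-0.963 - (-2)·1.265 - (-2.2)·-1.772) / (9.2) = -0.036
  r = (10 - (2)·-0.963 - (-3)·-0.036 - (1.6)·-1.772) / (9.6) = 1.526
  s = (-6 - (-4)·-0.963 - (-0.1)·-0.036 - (2)·1.526) / (7.1) = -1.818

(-0.963, -0.036, 1.526, -1.818)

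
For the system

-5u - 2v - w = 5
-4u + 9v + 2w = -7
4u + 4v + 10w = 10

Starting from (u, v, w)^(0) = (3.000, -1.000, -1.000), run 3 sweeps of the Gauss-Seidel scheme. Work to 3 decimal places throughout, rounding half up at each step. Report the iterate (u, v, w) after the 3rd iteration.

(-0.786, -1.575, 1.944)

Iteration 1:
  u = (5 - (-2)·-1.000 - (-1)·-1.000) / (-5) = -0.400
  v = (-7 - (-4)·-0.400 - (2)·-1.000) / (9) = -0.733
  w = (10 - (4)·-0.400 - (4)·-0.733) / (10) = 1.453
Iteration 2:
  u = (5 - (-2)·-0.733 - (-1)·1.453) / (-5) = -0.997
  v = (-7 - (-4)·-0.997 - (2)·1.453) / (9) = -1.544
  w = (10 - (4)·-0.997 - (4)·-1.544) / (10) = 2.016
Iteration 3:
  u = (5 - (-2)·-1.544 - (-1)·2.016) / (-5) = -0.786
  v = (-7 - (-4)·-0.786 - (2)·2.016) / (9) = -1.575
  w = (10 - (4)·-0.786 - (4)·-1.575) / (10) = 1.944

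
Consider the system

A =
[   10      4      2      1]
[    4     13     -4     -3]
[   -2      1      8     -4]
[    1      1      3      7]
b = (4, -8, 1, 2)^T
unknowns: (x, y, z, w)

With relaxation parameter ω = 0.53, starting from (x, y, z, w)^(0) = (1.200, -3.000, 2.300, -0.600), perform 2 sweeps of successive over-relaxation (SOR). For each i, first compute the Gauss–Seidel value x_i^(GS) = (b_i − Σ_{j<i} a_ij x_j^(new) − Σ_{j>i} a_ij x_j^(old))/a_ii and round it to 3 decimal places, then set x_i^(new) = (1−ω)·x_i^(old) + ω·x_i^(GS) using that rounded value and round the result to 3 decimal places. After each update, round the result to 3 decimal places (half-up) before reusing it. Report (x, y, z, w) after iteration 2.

Iteration 1:
  x: GS value = (4 - (4)·-3.000 - (2)·2.300 - (1)·-0.600) / (10) = 1.200;  x ← (1−ω)·1.200 + ω·1.200 = 1.200
  y: GS value = (-8 - (4)·1.200 - (-4)·2.300 - (-3)·-0.600) / (13) = -0.415;  y ← (1−ω)·-3.000 + ω·-0.415 = -1.630
  z: GS value = (1 - (-2)·1.200 - (1)·-1.630 - (-4)·-0.600) / (8) = 0.329;  z ← (1−ω)·2.300 + ω·0.329 = 1.255
  w: GS value = (2 - (1)·1.200 - (1)·-1.630 - (3)·1.255) / (7) = -0.191;  w ← (1−ω)·-0.600 + ω·-0.191 = -0.383
Iteration 2:
  x: GS value = (4 - (4)·-1.630 - (2)·1.255 - (1)·-0.383) / (10) = 0.839;  x ← (1−ω)·1.200 + ω·0.839 = 1.009
  y: GS value = (-8 - (4)·1.009 - (-4)·1.255 - (-3)·-0.383) / (13) = -0.628;  y ← (1−ω)·-1.630 + ω·-0.628 = -1.099
  z: GS value = (1 - (-2)·1.009 - (1)·-1.099 - (-4)·-0.383) / (8) = 0.323;  z ← (1−ω)·1.255 + ω·0.323 = 0.761
  w: GS value = (2 - (1)·1.009 - (1)·-1.099 - (3)·0.761) / (7) = -0.028;  w ← (1−ω)·-0.383 + ω·-0.028 = -0.195

(1.009, -1.099, 0.761, -0.195)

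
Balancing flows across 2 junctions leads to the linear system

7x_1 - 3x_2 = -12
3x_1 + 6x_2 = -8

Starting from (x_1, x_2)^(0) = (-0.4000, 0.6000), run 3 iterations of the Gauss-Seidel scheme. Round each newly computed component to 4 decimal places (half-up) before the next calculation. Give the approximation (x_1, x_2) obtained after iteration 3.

(-1.8628, -0.4019)

Iteration 1:
  x_1 = (-12 - (-3)·0.6000) / (7) = -1.4571
  x_2 = (-8 - (3)·-1.4571) / (6) = -0.6048
Iteration 2:
  x_1 = (-12 - (-3)·-0.6048) / (7) = -1.9735
  x_2 = (-8 - (3)·-1.9735) / (6) = -0.3466
Iteration 3:
  x_1 = (-12 - (-3)·-0.3466) / (7) = -1.8628
  x_2 = (-8 - (3)·-1.8628) / (6) = -0.4019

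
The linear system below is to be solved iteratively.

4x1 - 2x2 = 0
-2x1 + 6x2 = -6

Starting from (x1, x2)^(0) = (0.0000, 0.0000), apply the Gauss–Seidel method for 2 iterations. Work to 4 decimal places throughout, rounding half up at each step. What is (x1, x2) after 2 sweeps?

(-0.5000, -1.1667)

Iteration 1:
  x1 = (0 - (-2)·0.0000) / (4) = 0.0000
  x2 = (-6 - (-2)·0.0000) / (6) = -1.0000
Iteration 2:
  x1 = (0 - (-2)·-1.0000) / (4) = -0.5000
  x2 = (-6 - (-2)·-0.5000) / (6) = -1.1667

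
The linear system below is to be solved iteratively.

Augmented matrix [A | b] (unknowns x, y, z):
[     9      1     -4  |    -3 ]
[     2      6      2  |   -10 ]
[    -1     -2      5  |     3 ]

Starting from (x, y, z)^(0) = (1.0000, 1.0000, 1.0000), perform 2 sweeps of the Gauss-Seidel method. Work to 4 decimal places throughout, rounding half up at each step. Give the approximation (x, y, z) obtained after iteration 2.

(-0.2000, -1.5333, -0.0533)

Iteration 1:
  x = (-3 - (1)·1.0000 - (-4)·1.0000) / (9) = 0.0000
  y = (-10 - (2)·0.0000 - (2)·1.0000) / (6) = -2.0000
  z = (3 - (-1)·0.0000 - (-2)·-2.0000) / (5) = -0.2000
Iteration 2:
  x = (-3 - (1)·-2.0000 - (-4)·-0.2000) / (9) = -0.2000
  y = (-10 - (2)·-0.2000 - (2)·-0.2000) / (6) = -1.5333
  z = (3 - (-1)·-0.2000 - (-2)·-1.5333) / (5) = -0.0533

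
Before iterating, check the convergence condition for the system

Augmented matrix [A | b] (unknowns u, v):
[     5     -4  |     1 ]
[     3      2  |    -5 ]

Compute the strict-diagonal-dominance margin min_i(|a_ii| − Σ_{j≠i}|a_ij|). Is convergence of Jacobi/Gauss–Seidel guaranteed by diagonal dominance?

-1

row 1: |5| − (4) = 1
row 2: |2| − (3) = -1
minimum over rows = -1 → not strictly diagonally dominant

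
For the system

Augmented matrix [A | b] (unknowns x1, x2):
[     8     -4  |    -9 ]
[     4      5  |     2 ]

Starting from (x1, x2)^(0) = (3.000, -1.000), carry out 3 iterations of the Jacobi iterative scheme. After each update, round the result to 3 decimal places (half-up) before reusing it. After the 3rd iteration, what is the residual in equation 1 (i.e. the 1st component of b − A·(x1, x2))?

Iteration 1:
  x1 = (-9 - (-4)·-1.000) / (8) = -1.625
  x2 = (2 - (4)·3.000) / (5) = -2.000
Iteration 2:
  x1 = (-9 - (-4)·-2.000) / (8) = -2.125
  x2 = (2 - (4)·-1.625) / (5) = 1.700
Iteration 3:
  x1 = (-9 - (-4)·1.700) / (8) = -0.275
  x2 = (2 - (4)·-2.125) / (5) = 2.100
Residual b − A·x = (1.600, -7.400)

1.600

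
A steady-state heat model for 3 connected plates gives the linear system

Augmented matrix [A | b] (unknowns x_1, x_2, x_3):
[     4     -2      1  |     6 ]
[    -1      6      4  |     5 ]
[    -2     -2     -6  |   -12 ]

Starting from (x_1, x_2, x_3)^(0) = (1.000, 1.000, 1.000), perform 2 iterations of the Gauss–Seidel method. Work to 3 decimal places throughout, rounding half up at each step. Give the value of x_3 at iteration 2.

Iteration 1:
  x_1 = (6 - (-2)·1.000 - (1)·1.000) / (4) = 1.750
  x_2 = (5 - (-1)·1.750 - (4)·1.000) / (6) = 0.458
  x_3 = (-12 - (-2)·1.750 - (-2)·0.458) / (-6) = 1.264
Iteration 2:
  x_1 = (6 - (-2)·0.458 - (1)·1.264) / (4) = 1.413
  x_2 = (5 - (-1)·1.413 - (4)·1.264) / (6) = 0.226
  x_3 = (-12 - (-2)·1.413 - (-2)·0.226) / (-6) = 1.454

1.454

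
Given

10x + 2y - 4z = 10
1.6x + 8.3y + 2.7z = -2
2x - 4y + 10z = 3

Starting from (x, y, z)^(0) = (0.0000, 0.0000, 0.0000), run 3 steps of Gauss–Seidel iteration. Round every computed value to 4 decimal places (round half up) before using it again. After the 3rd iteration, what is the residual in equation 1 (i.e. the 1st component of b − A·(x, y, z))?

0.0024

Iteration 1:
  x = (10 - (2)·0.0000 - (-4)·0.0000) / (10) = 1.0000
  y = (-2 - (1.6)·1.0000 - (2.7)·0.0000) / (8.3) = -0.4337
  z = (3 - (2)·1.0000 - (-4)·-0.4337) / (10) = -0.0735
Iteration 2:
  x = (10 - (2)·-0.4337 - (-4)·-0.0735) / (10) = 1.0573
  y = (-2 - (1.6)·1.0573 - (2.7)·-0.0735) / (8.3) = -0.4209
  z = (3 - (2)·1.0573 - (-4)·-0.4209) / (10) = -0.0798
Iteration 3:
  x = (10 - (2)·-0.4209 - (-4)·-0.0798) / (10) = 1.0523
  y = (-2 - (1.6)·1.0523 - (2.7)·-0.0798) / (8.3) = -0.4179
  z = (3 - (2)·1.0523 - (-4)·-0.4179) / (10) = -0.0776
Residual b − A·x = (0.0024, -0.0056, -0.0002)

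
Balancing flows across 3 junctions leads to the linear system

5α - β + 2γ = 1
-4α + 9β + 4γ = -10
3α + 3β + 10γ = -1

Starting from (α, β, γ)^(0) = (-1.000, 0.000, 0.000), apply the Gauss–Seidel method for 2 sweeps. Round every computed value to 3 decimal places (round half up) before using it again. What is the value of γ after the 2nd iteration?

Iteration 1:
  α = (1 - (-1)·0.000 - (2)·0.000) / (5) = 0.200
  β = (-10 - (-4)·0.200 - (4)·0.000) / (9) = -1.022
  γ = (-1 - (3)·0.200 - (3)·-1.022) / (10) = 0.147
Iteration 2:
  α = (1 - (-1)·-1.022 - (2)·0.147) / (5) = -0.063
  β = (-10 - (-4)·-0.063 - (4)·0.147) / (9) = -1.204
  γ = (-1 - (3)·-0.063 - (3)·-1.204) / (10) = 0.280

0.280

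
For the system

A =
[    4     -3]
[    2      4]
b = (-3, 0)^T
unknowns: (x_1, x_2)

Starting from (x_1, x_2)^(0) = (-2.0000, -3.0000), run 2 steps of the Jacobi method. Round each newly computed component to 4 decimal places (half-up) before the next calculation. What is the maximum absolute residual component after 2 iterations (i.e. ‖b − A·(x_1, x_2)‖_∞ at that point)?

Iteration 1:
  x_1 = (-3 - (-3)·-3.0000) / (4) = -3.0000
  x_2 = (0 - (2)·-2.0000) / (4) = 1.0000
Iteration 2:
  x_1 = (-3 - (-3)·1.0000) / (4) = 0.0000
  x_2 = (0 - (2)·-3.0000) / (4) = 1.5000
Residual b − A·x = (1.5000, -6.0000); ∞-norm = 6.0000

6.0000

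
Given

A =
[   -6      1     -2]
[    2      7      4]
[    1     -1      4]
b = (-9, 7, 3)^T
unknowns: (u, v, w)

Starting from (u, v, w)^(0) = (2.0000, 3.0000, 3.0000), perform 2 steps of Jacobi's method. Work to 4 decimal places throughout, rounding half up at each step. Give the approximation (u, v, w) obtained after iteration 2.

(0.9524, 0.1429, 0.1786)

Iteration 1:
  u = (-9 - (1)·3.0000 - (-2)·3.0000) / (-6) = 1.0000
  v = (7 - (2)·2.0000 - (4)·3.0000) / (7) = -1.2857
  w = (3 - (1)·2.0000 - (-1)·3.0000) / (4) = 1.0000
Iteration 2:
  u = (-9 - (1)·-1.2857 - (-2)·1.0000) / (-6) = 0.9524
  v = (7 - (2)·1.0000 - (4)·1.0000) / (7) = 0.1429
  w = (3 - (1)·1.0000 - (-1)·-1.2857) / (4) = 0.1786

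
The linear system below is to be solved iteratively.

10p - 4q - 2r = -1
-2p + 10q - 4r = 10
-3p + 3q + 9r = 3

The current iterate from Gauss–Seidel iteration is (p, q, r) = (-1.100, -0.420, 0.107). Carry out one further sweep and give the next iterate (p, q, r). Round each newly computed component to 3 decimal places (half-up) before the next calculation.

One sweep:
  p = (-1 - (-4)·-0.420 - (-2)·0.107) / (10) = -0.247
  q = (10 - (-2)·-0.247 - (-4)·0.107) / (10) = 0.993
  r = (3 - (-3)·-0.247 - (3)·0.993) / (9) = -0.080

(-0.247, 0.993, -0.080)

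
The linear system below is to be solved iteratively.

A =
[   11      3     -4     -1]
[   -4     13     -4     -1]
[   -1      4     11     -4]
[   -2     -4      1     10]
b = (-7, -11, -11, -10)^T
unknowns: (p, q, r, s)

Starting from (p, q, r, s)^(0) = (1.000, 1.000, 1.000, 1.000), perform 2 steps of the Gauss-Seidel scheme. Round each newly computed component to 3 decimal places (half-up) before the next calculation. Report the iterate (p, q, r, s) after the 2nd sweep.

(-0.756, -1.319, -1.057, -1.573)

Iteration 1:
  p = (-7 - (3)·1.000 - (-4)·1.000 - (-1)·1.000) / (11) = -0.455
  q = (-11 - (-4)·-0.455 - (-4)·1.000 - (-1)·1.000) / (13) = -0.602
  r = (-11 - (-1)·-0.455 - (4)·-0.602 - (-4)·1.000) / (11) = -0.459
  s = (-10 - (-2)·-0.455 - (-4)·-0.602 - (1)·-0.459) / (10) = -1.286
Iteration 2:
  p = (-7 - (3)·-0.602 - (-4)·-0.459 - (-1)·-1.286) / (11) = -0.756
  q = (-11 - (-4)·-0.756 - (-4)·-0.459 - (-1)·-1.286) / (13) = -1.319
  r = (-11 - (-1)·-0.756 - (4)·-1.319 - (-4)·-1.286) / (11) = -1.057
  s = (-10 - (-2)·-0.756 - (-4)·-1.319 - (1)·-1.057) / (10) = -1.573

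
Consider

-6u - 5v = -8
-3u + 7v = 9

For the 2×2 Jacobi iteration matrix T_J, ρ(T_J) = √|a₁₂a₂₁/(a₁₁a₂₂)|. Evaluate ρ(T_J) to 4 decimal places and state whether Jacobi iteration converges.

a₁₂a₂₁/(a₁₁a₂₂) = (-5)·(-3) / ((-6)·(7)) = -0.357143
ρ = √|-0.357143| = √0.357143 = 0.5976
ρ < 1, so Jacobi converges

0.5976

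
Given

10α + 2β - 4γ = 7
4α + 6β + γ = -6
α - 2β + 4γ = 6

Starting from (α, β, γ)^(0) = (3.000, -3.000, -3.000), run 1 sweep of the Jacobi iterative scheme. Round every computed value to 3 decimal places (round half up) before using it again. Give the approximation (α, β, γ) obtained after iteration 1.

Iteration 1:
  α = (7 - (2)·-3.000 - (-4)·-3.000) / (10) = 0.100
  β = (-6 - (4)·3.000 - (1)·-3.000) / (6) = -2.500
  γ = (6 - (1)·3.000 - (-2)·-3.000) / (4) = -0.750

(0.100, -2.500, -0.750)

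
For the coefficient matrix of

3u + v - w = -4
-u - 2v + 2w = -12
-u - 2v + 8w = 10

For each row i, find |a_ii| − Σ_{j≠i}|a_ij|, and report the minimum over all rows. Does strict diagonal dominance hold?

row 1: |3| − (1+1) = 1
row 2: |-2| − (1+2) = -1
row 3: |8| − (1+2) = 5
minimum over rows = -1 → not strictly diagonally dominant

-1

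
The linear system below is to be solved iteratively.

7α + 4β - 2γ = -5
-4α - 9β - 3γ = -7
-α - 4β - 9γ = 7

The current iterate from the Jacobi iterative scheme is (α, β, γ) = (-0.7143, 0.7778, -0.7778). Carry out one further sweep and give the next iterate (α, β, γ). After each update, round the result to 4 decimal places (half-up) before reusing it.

(-1.3810, 1.3545, -1.0441)

One sweep:
  α = (-5 - (4)·0.7778 - (-2)·-0.7778) / (7) = -1.3810
  β = (-7 - (-4)·-0.7143 - (-3)·-0.7778) / (-9) = 1.3545
  γ = (7 - (-1)·-0.7143 - (-4)·0.7778) / (-9) = -1.0441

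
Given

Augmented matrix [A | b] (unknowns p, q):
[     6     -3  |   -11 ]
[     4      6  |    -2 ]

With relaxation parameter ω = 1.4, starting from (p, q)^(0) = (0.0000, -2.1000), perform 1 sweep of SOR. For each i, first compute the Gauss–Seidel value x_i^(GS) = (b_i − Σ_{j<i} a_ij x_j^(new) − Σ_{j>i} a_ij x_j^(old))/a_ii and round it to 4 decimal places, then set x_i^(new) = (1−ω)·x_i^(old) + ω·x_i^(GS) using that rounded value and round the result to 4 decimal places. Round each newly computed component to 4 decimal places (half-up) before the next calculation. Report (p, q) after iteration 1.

Iteration 1:
  p: GS value = (-11 - (-3)·-2.1000) / (6) = -2.8833;  p ← (1−ω)·0.0000 + ω·-2.8833 = -4.0366
  q: GS value = (-2 - (4)·-4.0366) / (6) = 2.3577;  q ← (1−ω)·-2.1000 + ω·2.3577 = 4.1408

(-4.0366, 4.1408)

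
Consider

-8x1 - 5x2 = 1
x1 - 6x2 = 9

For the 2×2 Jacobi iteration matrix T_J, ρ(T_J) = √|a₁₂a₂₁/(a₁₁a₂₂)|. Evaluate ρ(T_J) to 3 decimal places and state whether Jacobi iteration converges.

a₁₂a₂₁/(a₁₁a₂₂) = (-5)·(1) / ((-8)·(-6)) = -0.104167
ρ = √|-0.104167| = √0.104167 = 0.323
ρ < 1, so Jacobi converges

0.323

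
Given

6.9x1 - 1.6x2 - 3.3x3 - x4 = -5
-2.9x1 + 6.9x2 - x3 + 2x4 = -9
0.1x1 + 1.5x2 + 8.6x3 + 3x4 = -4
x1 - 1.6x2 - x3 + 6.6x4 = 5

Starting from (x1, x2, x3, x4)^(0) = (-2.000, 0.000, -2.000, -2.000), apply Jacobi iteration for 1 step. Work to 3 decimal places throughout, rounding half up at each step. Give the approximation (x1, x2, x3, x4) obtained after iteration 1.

(-1.971, -1.855, 0.256, 0.758)

Iteration 1:
  x1 = (-5 - (-1.6)·0.000 - (-3.3)·-2.000 - (-1)·-2.000) / (6.9) = -1.971
  x2 = (-9 - (-2.9)·-2.000 - (-1)·-2.000 - (2)·-2.000) / (6.9) = -1.855
  x3 = (-4 - (0.1)·-2.000 - (1.5)·0.000 - (3)·-2.000) / (8.6) = 0.256
  x4 = (5 - (1)·-2.000 - (-1.6)·0.000 - (-1)·-2.000) / (6.6) = 0.758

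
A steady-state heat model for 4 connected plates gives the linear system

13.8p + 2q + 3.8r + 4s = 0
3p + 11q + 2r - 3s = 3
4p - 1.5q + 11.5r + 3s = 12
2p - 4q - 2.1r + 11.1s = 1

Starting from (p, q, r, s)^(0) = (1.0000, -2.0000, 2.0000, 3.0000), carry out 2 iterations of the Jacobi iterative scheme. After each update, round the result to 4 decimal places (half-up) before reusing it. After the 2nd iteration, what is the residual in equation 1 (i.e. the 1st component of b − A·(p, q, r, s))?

Iteration 1:
  p = (0 - (2)·-2.0000 - (3.8)·2.0000 - (4)·3.0000) / (13.8) = -1.1304
  q = (3 - (3)·1.0000 - (2)·2.0000 - (-3)·3.0000) / (11) = 0.4545
  r = (12 - (4)·1.0000 - (-1.5)·-2.0000 - (3)·3.0000) / (11.5) = -0.3478
  s = (1 - (2)·1.0000 - (-4)·-2.0000 - (-2.1)·2.0000) / (11.1) = -0.4324
Iteration 2:
  p = (0 - (2)·0.4545 - (3.8)·-0.3478 - (4)·-0.4324) / (13.8) = 0.1552
  q = (3 - (3)·-1.1304 - (2)·-0.3478 - (-3)·-0.4324) / (11) = 0.5263
  r = (12 - (4)·-1.1304 - (-1.5)·0.4545 - (3)·-0.4324) / (11.5) = 1.6087
  s = (1 - (2)·-1.1304 - (-4)·0.4545 - (-2.1)·-0.3478) / (11.1) = 0.3917
Residual b − A·x = (-10.8742, -5.2972, -7.5065, 1.8252)

-10.8742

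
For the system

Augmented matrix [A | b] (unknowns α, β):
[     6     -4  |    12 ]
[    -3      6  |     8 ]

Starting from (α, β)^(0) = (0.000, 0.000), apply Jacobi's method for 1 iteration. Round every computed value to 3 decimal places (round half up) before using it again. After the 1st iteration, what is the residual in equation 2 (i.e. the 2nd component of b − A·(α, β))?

6.002

Iteration 1:
  α = (12 - (-4)·0.000) / (6) = 2.000
  β = (8 - (-3)·0.000) / (6) = 1.333
Residual b − A·x = (5.332, 6.002)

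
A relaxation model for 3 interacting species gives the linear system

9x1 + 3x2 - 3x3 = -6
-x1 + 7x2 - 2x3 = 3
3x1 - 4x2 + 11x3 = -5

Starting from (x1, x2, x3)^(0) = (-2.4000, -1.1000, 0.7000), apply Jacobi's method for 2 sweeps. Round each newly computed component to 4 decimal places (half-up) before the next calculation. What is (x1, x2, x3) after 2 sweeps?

Iteration 1:
  x1 = (-6 - (3)·-1.1000 - (-3)·0.7000) / (9) = -0.0667
  x2 = (3 - (-1)·-2.4000 - (-2)·0.7000) / (7) = 0.2857
  x3 = (-5 - (3)·-2.4000 - (-4)·-1.1000) / (11) = -0.2000
Iteration 2:
  x1 = (-6 - (3)·0.2857 - (-3)·-0.2000) / (9) = -0.8286
  x2 = (3 - (-1)·-0.0667 - (-2)·-0.2000) / (7) = 0.3619
  x3 = (-5 - (3)·-0.0667 - (-4)·0.2857) / (11) = -0.3325

(-0.8286, 0.3619, -0.3325)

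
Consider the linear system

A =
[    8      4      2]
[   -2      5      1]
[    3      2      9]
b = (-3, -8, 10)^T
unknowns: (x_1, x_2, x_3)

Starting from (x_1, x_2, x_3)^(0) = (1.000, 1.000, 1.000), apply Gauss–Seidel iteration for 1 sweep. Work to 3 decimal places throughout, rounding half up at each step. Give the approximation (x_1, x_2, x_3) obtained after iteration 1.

(-1.125, -2.250, 1.986)

Iteration 1:
  x_1 = (-3 - (4)·1.000 - (2)·1.000) / (8) = -1.125
  x_2 = (-8 - (-2)·-1.125 - (1)·1.000) / (5) = -2.250
  x_3 = (10 - (3)·-1.125 - (2)·-2.250) / (9) = 1.986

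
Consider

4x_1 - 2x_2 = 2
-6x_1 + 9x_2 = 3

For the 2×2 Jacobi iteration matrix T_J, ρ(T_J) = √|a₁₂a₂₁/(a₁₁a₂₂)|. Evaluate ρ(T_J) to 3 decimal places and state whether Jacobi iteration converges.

a₁₂a₂₁/(a₁₁a₂₂) = (-2)·(-6) / ((4)·(9)) = 0.333333
ρ = √|0.333333| = √0.333333 = 0.577
ρ < 1, so Jacobi converges

0.577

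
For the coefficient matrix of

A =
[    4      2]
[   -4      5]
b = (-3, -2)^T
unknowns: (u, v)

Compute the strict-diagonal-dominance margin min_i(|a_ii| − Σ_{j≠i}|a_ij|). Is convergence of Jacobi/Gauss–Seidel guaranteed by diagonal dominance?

1

row 1: |4| − (2) = 2
row 2: |5| − (4) = 1
minimum over rows = 1 → strictly diagonally dominant (convergence guaranteed)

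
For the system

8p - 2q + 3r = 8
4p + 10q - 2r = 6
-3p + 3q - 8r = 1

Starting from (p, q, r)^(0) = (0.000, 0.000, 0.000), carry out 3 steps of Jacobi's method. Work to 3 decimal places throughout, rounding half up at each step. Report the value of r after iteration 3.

Iteration 1:
  p = (8 - (-2)·0.000 - (3)·0.000) / (8) = 1.000
  q = (6 - (4)·0.000 - (-2)·0.000) / (10) = 0.600
  r = (1 - (-3)·0.000 - (3)·0.000) / (-8) = -0.125
Iteration 2:
  p = (8 - (-2)·0.600 - (3)·-0.125) / (8) = 1.197
  q = (6 - (4)·1.000 - (-2)·-0.125) / (10) = 0.175
  r = (1 - (-3)·1.000 - (3)·0.600) / (-8) = -0.275
Iteration 3:
  p = (8 - (-2)·0.175 - (3)·-0.275) / (8) = 1.147
  q = (6 - (4)·1.197 - (-2)·-0.275) / (10) = 0.066
  r = (1 - (-3)·1.197 - (3)·0.175) / (-8) = -0.508

-0.508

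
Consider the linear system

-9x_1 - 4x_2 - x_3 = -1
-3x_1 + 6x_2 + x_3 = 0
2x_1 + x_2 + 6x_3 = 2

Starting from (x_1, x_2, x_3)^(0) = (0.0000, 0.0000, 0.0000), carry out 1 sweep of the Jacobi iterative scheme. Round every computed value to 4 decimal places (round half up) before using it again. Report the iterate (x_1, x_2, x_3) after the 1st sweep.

(0.1111, 0.0000, 0.3333)

Iteration 1:
  x_1 = (-1 - (-4)·0.0000 - (-1)·0.0000) / (-9) = 0.1111
  x_2 = (0 - (-3)·0.0000 - (1)·0.0000) / (6) = 0.0000
  x_3 = (2 - (2)·0.0000 - (1)·0.0000) / (6) = 0.3333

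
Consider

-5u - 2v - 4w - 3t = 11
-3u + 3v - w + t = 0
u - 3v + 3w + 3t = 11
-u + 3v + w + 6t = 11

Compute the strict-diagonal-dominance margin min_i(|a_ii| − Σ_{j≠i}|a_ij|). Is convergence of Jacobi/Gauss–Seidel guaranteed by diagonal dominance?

row 1: |-5| − (2+4+3) = -4
row 2: |3| − (3+1+1) = -2
row 3: |3| − (1+3+3) = -4
row 4: |6| − (1+3+1) = 1
minimum over rows = -4 → not strictly diagonally dominant

-4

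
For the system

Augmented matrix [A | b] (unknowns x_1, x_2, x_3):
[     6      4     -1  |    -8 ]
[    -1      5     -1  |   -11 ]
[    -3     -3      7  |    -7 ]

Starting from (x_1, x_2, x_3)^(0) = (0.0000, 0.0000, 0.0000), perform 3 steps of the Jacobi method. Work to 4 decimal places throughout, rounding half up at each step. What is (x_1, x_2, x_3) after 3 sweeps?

(0.0254, -2.7095, -2.1571)

Iteration 1:
  x_1 = (-8 - (4)·0.0000 - (-1)·0.0000) / (6) = -1.3333
  x_2 = (-11 - (-1)·0.0000 - (-1)·0.0000) / (5) = -2.2000
  x_3 = (-7 - (-3)·0.0000 - (-3)·0.0000) / (7) = -1.0000
Iteration 2:
  x_1 = (-8 - (4)·-2.2000 - (-1)·-1.0000) / (6) = -0.0333
  x_2 = (-11 - (-1)·-1.3333 - (-1)·-1.0000) / (5) = -2.6667
  x_3 = (-7 - (-3)·-1.3333 - (-3)·-2.2000) / (7) = -2.5143
Iteration 3:
  x_1 = (-8 - (4)·-2.6667 - (-1)·-2.5143) / (6) = 0.0254
  x_2 = (-11 - (-1)·-0.0333 - (-1)·-2.5143) / (5) = -2.7095
  x_3 = (-7 - (-3)·-0.0333 - (-3)·-2.6667) / (7) = -2.1571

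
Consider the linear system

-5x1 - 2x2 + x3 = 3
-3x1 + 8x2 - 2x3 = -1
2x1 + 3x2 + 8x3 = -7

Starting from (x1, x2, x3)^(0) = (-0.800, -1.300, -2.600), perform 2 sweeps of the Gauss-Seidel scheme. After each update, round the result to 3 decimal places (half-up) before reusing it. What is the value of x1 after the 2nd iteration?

Iteration 1:
  x1 = (3 - (-2)·-1.300 - (1)·-2.600) / (-5) = -0.600
  x2 = (-1 - (-3)·-0.600 - (-2)·-2.600) / (8) = -1.000
  x3 = (-7 - (2)·-0.600 - (3)·-1.000) / (8) = -0.350
Iteration 2:
  x1 = (3 - (-2)·-1.000 - (1)·-0.350) / (-5) = -0.270
  x2 = (-1 - (-3)·-0.270 - (-2)·-0.350) / (8) = -0.314
  x3 = (-7 - (2)·-0.270 - (3)·-0.314) / (8) = -0.690

-0.270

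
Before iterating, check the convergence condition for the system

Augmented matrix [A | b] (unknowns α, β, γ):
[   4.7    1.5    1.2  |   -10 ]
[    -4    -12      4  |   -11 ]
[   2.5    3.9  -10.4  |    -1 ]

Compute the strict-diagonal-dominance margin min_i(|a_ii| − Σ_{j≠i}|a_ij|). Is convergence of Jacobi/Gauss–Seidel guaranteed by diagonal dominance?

2

row 1: |4.7| − (1.5+1.2) = 2
row 2: |-12| − (4+4) = 4
row 3: |-10.4| − (2.5+3.9) = 4
minimum over rows = 2 → strictly diagonally dominant (convergence guaranteed)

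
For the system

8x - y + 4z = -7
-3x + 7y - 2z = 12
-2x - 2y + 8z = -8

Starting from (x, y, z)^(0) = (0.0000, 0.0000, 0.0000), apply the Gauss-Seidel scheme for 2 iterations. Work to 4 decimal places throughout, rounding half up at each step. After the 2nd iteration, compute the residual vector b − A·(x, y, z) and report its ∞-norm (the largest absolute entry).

Iteration 1:
  x = (-7 - (-1)·0.0000 - (4)·0.0000) / (8) = -0.8750
  y = (12 - (-3)·-0.8750 - (-2)·0.0000) / (7) = 1.3393
  z = (-8 - (-2)·-0.8750 - (-2)·1.3393) / (8) = -0.8839
Iteration 2:
  x = (-7 - (-1)·1.3393 - (4)·-0.8839) / (8) = -0.2656
  y = (12 - (-3)·-0.2656 - (-2)·-0.8839) / (7) = 1.3479
  z = (-8 - (-2)·-0.2656 - (-2)·1.3479) / (8) = -0.7294
Residual b − A·x = (-0.6097, 0.3091, -0.0002); ∞-norm = 0.6097

0.6097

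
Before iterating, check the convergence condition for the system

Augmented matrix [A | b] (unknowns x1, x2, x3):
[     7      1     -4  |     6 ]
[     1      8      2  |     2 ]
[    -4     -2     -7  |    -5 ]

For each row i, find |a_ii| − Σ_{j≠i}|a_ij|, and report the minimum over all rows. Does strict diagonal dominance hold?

row 1: |7| − (1+4) = 2
row 2: |8| − (1+2) = 5
row 3: |-7| − (4+2) = 1
minimum over rows = 1 → strictly diagonally dominant (convergence guaranteed)

1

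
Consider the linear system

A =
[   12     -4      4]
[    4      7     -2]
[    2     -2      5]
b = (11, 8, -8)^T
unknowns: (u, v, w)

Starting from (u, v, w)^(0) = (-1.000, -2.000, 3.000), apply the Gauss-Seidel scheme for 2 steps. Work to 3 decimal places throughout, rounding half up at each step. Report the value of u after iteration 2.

1.836

Iteration 1:
  u = (11 - (-4)·-2.000 - (4)·3.000) / (12) = -0.750
  v = (8 - (4)·-0.750 - (-2)·3.000) / (7) = 2.429
  w = (-8 - (2)·-0.750 - (-2)·2.429) / (5) = -0.328
Iteration 2:
  u = (11 - (-4)·2.429 - (4)·-0.328) / (12) = 1.836
  v = (8 - (4)·1.836 - (-2)·-0.328) / (7) = 0.000
  w = (-8 - (2)·1.836 - (-2)·0.000) / (5) = -2.334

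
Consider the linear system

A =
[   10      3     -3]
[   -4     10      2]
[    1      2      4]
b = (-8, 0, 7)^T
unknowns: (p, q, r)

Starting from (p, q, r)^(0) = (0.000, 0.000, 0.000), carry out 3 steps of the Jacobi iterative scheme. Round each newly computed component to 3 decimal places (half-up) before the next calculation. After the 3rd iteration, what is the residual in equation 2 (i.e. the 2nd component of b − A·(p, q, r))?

Iteration 1:
  p = (-8 - (3)·0.000 - (-3)·0.000) / (10) = -0.800
  q = (0 - (-4)·0.000 - (2)·0.000) / (10) = 0.000
  r = (7 - (1)·0.000 - (2)·0.000) / (4) = 1.750
Iteration 2:
  p = (-8 - (3)·0.000 - (-3)·1.750) / (10) = -0.275
  q = (0 - (-4)·-0.800 - (2)·1.750) / (10) = -0.670
  r = (7 - (1)·-0.800 - (2)·0.000) / (4) = 1.950
Iteration 3:
  p = (-8 - (3)·-0.670 - (-3)·1.950) / (10) = -0.014
  q = (0 - (-4)·-0.275 - (2)·1.950) / (10) = -0.500
  r = (7 - (1)·-0.275 - (2)·-0.670) / (4) = 2.154
Residual b − A·x = (0.102, 0.636, -0.602)

0.636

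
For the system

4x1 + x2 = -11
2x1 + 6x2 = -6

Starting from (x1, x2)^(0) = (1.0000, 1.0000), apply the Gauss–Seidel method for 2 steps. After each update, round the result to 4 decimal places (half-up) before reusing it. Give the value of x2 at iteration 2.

Iteration 1:
  x1 = (-11 - (1)·1.0000) / (4) = -3.0000
  x2 = (-6 - (2)·-3.0000) / (6) = 0.0000
Iteration 2:
  x1 = (-11 - (1)·0.0000) / (4) = -2.7500
  x2 = (-6 - (2)·-2.7500) / (6) = -0.0833

-0.0833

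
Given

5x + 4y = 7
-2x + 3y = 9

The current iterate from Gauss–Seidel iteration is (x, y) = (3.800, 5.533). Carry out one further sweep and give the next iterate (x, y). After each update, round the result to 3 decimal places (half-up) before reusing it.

(-3.026, 0.983)

One sweep:
  x = (7 - (4)·5.533) / (5) = -3.026
  y = (9 - (-2)·-3.026) / (3) = 0.983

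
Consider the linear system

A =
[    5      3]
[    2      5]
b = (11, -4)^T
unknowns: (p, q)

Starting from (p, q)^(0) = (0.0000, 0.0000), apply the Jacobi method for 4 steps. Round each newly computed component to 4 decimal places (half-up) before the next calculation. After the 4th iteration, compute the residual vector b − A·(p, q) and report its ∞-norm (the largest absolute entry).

0.6336

Iteration 1:
  p = (11 - (3)·0.0000) / (5) = 2.2000
  q = (-4 - (2)·0.0000) / (5) = -0.8000
Iteration 2:
  p = (11 - (3)·-0.8000) / (5) = 2.6800
  q = (-4 - (2)·2.2000) / (5) = -1.6800
Iteration 3:
  p = (11 - (3)·-1.6800) / (5) = 3.2080
  q = (-4 - (2)·2.6800) / (5) = -1.8720
Iteration 4:
  p = (11 - (3)·-1.8720) / (5) = 3.3232
  q = (-4 - (2)·3.2080) / (5) = -2.0832
Residual b − A·x = (0.6336, -0.2304); ∞-norm = 0.6336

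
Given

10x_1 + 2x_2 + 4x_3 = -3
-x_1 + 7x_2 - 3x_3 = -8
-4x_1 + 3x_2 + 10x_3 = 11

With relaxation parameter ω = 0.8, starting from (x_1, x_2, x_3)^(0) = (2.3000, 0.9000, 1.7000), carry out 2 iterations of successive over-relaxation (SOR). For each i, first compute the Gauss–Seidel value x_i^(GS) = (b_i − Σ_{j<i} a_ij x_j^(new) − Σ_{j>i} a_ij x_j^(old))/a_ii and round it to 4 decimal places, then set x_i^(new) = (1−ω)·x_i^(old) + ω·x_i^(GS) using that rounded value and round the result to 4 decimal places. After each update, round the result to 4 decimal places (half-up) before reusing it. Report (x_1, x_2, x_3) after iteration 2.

(-0.6590, -0.6468, 1.0482)

Iteration 1:
  x_1: GS value = (-3 - (2)·0.9000 - (4)·1.7000) / (10) = -1.1600;  x_1 ← (1−ω)·2.3000 + ω·-1.1600 = -0.4680
  x_2: GS value = (-8 - (-1)·-0.4680 - (-3)·1.7000) / (7) = -0.4811;  x_2 ← (1−ω)·0.9000 + ω·-0.4811 = -0.2049
  x_3: GS value = (11 - (-4)·-0.4680 - (3)·-0.2049) / (10) = 0.9743;  x_3 ← (1−ω)·1.7000 + ω·0.9743 = 1.1194
Iteration 2:
  x_1: GS value = (-3 - (2)·-0.2049 - (4)·1.1194) / (10) = -0.7068;  x_1 ← (1−ω)·-0.4680 + ω·-0.7068 = -0.6590
  x_2: GS value = (-8 - (-1)·-0.6590 - (-3)·1.1194) / (7) = -0.7573;  x_2 ← (1−ω)·-0.2049 + ω·-0.7573 = -0.6468
  x_3: GS value = (11 - (-4)·-0.6590 - (3)·-0.6468) / (10) = 1.0304;  x_3 ← (1−ω)·1.1194 + ω·1.0304 = 1.0482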